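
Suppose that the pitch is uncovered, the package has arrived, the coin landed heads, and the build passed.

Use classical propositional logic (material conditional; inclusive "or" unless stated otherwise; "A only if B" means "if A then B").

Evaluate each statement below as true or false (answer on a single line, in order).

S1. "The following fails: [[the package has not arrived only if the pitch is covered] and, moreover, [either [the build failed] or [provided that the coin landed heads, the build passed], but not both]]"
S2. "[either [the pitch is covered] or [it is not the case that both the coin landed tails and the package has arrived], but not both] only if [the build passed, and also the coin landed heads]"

Let Q = "the package has arrived" (True), P = "the pitch is covered" (False), S = "the build passed" (True), R = "the coin landed heads" (True).

S1: This is not ((not Q -> P) and (not S xor (R -> S))).

not Q = not True = False
not Q -> P = False -> False = True
not S = not True = False
R -> S = True -> True = True
not S xor (R -> S) = False xor True = True
(not Q -> P) and (not S xor (R -> S)) = True and True = True
not ((not Q -> P) and (not S xor (R -> S))) = not True = False
Thus S1 is false.

S2: Parsed as (P xor (not R nand Q)) -> (S and R)

not R = not True = False
not R nand Q = False nand True = True
P xor (not R nand Q) = False xor True = True
S and R = True and True = True
(P xor (not R nand Q)) -> (S and R) = True -> True = True
Thus S2 is true.

S1 F; S2 T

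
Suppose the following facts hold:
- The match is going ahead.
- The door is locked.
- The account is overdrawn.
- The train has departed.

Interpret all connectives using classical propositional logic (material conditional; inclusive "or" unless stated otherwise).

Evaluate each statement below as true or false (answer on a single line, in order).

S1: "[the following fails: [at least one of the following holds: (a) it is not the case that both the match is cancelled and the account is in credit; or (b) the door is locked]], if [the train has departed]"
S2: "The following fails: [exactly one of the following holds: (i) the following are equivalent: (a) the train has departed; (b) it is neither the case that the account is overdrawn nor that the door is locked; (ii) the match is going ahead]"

Let L = "the train has departed" (T), W = "the match is cancelled" (F), N = "the account is overdrawn" (T), H = "the door is locked" (T).

S1: This is L → ¬((W ↑ ¬N) ∨ H).

¬N = ¬T = F
W ↑ ¬N = F ↑ F = T
(W ↑ ¬N) ∨ H = T ∨ T = T
¬((W ↑ ¬N) ∨ H) = ¬T = F
L → ¬((W ↑ ¬N) ∨ H) = T → F = F
Thus S1 is false.

S2: In symbols: ¬((L ↔ (N ↓ H)) ⊕ ¬W)

N ↓ H = T ↓ T = F
L ↔ (N ↓ H) = T ↔ F = F
¬W = ¬F = T
(L ↔ (N ↓ H)) ⊕ ¬W = F ⊕ T = T
¬((L ↔ (N ↓ H)) ⊕ ¬W) = ¬T = F
Hence S2 is false.

S1 F / S2 F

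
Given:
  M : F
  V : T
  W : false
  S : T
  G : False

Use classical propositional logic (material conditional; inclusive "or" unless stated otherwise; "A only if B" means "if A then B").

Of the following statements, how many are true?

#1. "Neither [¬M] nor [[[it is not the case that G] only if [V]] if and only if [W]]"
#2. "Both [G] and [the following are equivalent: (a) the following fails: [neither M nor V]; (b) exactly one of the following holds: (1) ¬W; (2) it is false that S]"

0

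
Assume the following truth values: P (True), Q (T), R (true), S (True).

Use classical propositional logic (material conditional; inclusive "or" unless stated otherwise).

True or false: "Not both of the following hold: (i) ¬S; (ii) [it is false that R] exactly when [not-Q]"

True.

This is not S nand (not R iff not Q).

not S = not True = False
not R = not True = False
not Q = not True = False
not R iff not Q = False iff False = True
not S nand (not R iff not Q) = False nand True = True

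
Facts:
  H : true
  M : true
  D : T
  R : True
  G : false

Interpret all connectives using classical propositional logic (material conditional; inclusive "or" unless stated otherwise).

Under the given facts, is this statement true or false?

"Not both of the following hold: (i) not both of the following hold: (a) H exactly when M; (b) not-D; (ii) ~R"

Parsed as ((H <-> M) nand ~D) nand ~R

H <-> M = T <-> T = T
~D = ~T = F
(H <-> M) nand ~D = T nand F = T
~R = ~T = F
((H <-> M) nand ~D) nand ~R = T nand F = T

true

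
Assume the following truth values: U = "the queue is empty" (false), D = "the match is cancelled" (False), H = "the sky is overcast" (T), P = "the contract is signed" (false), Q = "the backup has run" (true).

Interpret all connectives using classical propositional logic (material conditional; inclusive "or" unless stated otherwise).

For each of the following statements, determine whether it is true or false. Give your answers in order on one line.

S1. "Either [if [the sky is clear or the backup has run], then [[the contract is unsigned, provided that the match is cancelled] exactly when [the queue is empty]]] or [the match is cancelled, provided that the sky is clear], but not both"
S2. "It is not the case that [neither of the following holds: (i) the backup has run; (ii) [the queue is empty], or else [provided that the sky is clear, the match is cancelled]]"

S1 T; S2 T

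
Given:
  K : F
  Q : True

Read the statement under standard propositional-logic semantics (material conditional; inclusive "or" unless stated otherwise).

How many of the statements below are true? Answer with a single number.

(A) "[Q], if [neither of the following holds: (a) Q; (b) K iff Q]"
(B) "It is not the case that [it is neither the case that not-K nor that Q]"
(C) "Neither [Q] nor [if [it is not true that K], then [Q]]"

(A): Formalization: (Q nor (K iff Q)) -> Q

K iff Q = False iff True = False
Q nor (K iff Q) = True nor False = False
(Q nor (K iff Q)) -> Q = False -> True = True
So (A) is true.

(B): Parsed as not (not K nor Q)

not K = not False = True
not K nor Q = True nor True = False
not (not K nor Q) = not False = True
Thus (B) is true.

(C): This is Q nor (not K -> Q).

not K = not False = True
not K -> Q = True -> True = True
Q nor (not K -> Q) = True nor True = False
Hence (C) is false.

True statements: 2.

2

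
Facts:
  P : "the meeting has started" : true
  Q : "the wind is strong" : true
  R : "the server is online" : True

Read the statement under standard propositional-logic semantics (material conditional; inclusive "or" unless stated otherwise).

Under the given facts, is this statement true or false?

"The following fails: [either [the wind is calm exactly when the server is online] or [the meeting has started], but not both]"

Values: Q=True, R=True, P=True.
Formalization: not ((not Q iff R) xor P)

not Q = not True = False
not Q iff R = False iff True = False
(not Q iff R) xor P = False xor True = True
not ((not Q iff R) xor P) = not True = False

False.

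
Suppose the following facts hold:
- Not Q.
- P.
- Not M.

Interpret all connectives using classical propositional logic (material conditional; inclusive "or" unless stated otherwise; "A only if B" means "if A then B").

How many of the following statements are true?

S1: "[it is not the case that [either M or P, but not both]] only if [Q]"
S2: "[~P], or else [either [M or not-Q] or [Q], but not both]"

S1: In symbols: not (M xor P) -> Q

M xor P = False xor True = True
not (M xor P) = not True = False
not (M xor P) -> Q = False -> False = True
So S1 is true.

S2: In symbols: not P or ((M or not Q) xor Q)

not P = not True = False
not Q = not False = True
M or not Q = False or True = True
(M or not Q) xor Q = True xor False = True
not P or ((M or not Q) xor Q) = False or True = True
So S2 is true.

Count: 2.

2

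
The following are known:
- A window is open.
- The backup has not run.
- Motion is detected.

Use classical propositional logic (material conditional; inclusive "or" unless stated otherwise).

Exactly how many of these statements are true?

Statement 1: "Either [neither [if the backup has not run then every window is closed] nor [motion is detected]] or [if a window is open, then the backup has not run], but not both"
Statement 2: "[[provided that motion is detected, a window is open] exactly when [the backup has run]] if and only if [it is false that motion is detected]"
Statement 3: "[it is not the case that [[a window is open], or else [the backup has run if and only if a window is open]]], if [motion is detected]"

2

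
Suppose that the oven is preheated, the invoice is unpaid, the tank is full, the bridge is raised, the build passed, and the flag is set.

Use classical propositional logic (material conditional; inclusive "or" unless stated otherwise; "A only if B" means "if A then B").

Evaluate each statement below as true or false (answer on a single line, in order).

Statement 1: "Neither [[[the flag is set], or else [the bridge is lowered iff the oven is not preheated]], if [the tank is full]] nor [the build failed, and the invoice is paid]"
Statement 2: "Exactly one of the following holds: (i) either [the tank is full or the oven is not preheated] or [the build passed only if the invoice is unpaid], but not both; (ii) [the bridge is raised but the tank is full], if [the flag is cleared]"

Statement 1 F; Statement 2 T

Let R = "the tank is full" (T), V = "the flag is set" (T), S = "the bridge is raised" (T), P = "the oven is preheated" (T), U = "the build passed" (T), Q = "the invoice is paid" (F).

Statement 1: Formalization: (R → (V ∨ (¬S ↔ ¬P))) ↓ (¬U ∧ Q)

¬S = ¬T = F
¬P = ¬T = F
¬S ↔ ¬P = F ↔ F = T
V ∨ (¬S ↔ ¬P) = T ∨ T = T
R → (V ∨ (¬S ↔ ¬P)) = T → T = T
¬U = ¬T = F
¬U ∧ Q = F ∧ F = F
(R → (V ∨ (¬S ↔ ¬P))) ↓ (¬U ∧ Q) = T ↓ F = F
Thus Statement 1 is false.

Statement 2: Parsed as ((R ∨ ¬P) ⊕ (U → ¬Q)) ⊕ (¬V → (S ∧ R))

¬P = ¬T = F
R ∨ ¬P = T ∨ F = T
¬Q = ¬F = T
U → ¬Q = T → T = T
(R ∨ ¬P) ⊕ (U → ¬Q) = T ⊕ T = F
¬V = ¬T = F
S ∧ R = T ∧ T = T
¬V → (S ∧ R) = F → T = T
((R ∨ ¬P) ⊕ (U → ¬Q)) ⊕ (¬V → (S ∧ R)) = F ⊕ T = T
So Statement 2 is true.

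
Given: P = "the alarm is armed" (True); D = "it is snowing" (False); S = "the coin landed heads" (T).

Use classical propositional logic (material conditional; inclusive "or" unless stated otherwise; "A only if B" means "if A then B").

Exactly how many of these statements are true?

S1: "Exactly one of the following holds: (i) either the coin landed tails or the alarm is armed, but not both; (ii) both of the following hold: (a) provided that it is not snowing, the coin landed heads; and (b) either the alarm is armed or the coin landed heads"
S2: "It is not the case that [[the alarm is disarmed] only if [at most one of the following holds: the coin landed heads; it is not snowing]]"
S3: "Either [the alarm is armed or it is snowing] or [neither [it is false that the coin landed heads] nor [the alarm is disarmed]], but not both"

S1: Formalization: (~S xor P) xor ((~D -> S) & (P | S))

~S = ~T = F
~S xor P = F xor T = T
~D = ~F = T
~D -> S = T -> T = T
P | S = T | T = T
(~D -> S) & (P | S) = T & T = T
(~S xor P) xor ((~D -> S) & (P | S)) = T xor T = F
Thus S1 is false.

S2: Parsed as ~(~P -> (S nand ~D))

~P = ~T = F
~D = ~F = T
S nand ~D = T nand T = F
~P -> (S nand ~D) = F -> F = T
~(~P -> (S nand ~D)) = ~T = F
So S2 is false.

S3: Parsed as (P | D) xor (~S nor ~P)

P | D = T | F = T
~S = ~T = F
~P = ~T = F
~S nor ~P = F nor F = T
(P | D) xor (~S nor ~P) = T xor T = F
So S3 is false.

Count: 0.

0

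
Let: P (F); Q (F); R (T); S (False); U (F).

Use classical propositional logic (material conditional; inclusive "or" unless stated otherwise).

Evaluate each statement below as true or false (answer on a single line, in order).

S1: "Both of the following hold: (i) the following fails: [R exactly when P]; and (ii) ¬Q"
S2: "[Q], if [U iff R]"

S1 true, S2 true

S1: In symbols: ¬(R ↔ P) ∧ ¬Q

R ↔ P = T ↔ F = F
¬(R ↔ P) = ¬F = T
¬Q = ¬F = T
¬(R ↔ P) ∧ ¬Q = T ∧ T = T
Thus S1 is true.

S2: This is (U ↔ R) → Q.

U ↔ R = F ↔ T = F
(U ↔ R) → Q = F → F = T
Hence S2 is true.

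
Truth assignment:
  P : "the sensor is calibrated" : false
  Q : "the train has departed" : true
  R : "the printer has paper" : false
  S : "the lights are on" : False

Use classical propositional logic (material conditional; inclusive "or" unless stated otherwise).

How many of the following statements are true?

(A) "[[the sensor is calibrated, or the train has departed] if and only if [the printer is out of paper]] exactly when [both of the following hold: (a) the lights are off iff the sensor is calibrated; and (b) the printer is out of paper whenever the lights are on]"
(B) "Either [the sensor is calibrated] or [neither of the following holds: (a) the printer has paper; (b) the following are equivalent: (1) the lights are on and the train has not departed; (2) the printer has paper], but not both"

(A): In symbols: ((P ∨ Q) ↔ ¬R) ↔ ((¬S ↔ P) ∧ (S → ¬R))

P ∨ Q = F ∨ T = T
¬R = ¬F = T
(P ∨ Q) ↔ ¬R = T ↔ T = T
¬S = ¬F = T
¬S ↔ P = T ↔ F = F
¬R = ¬F = T
S → ¬R = F → T = T
(¬S ↔ P) ∧ (S → ¬R) = F ∧ T = F
((P ∨ Q) ↔ ¬R) ↔ ((¬S ↔ P) ∧ (S → ¬R)) = T ↔ F = F
Hence (A) is false.

(B): This is P ⊕ (R ↓ ((S ∧ ¬Q) ↔ R)).

¬Q = ¬T = F
S ∧ ¬Q = F ∧ F = F
(S ∧ ¬Q) ↔ R = F ↔ F = T
R ↓ ((S ∧ ¬Q) ↔ R) = F ↓ T = F
P ⊕ (R ↓ ((S ∧ ¬Q) ↔ R)) = F ⊕ F = F
Hence (B) is false.

True statements: 0 (none).

0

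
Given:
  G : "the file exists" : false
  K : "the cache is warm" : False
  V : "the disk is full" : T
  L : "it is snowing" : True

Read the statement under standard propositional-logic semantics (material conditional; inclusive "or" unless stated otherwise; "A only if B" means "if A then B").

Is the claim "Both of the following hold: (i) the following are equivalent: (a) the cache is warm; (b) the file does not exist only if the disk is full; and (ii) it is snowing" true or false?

Parsed as (K <-> (~G -> V)) & L

~G = ~F = T
~G -> V = T -> T = T
K <-> (~G -> V) = F <-> T = F
(K <-> (~G -> V)) & L = F & T = F

false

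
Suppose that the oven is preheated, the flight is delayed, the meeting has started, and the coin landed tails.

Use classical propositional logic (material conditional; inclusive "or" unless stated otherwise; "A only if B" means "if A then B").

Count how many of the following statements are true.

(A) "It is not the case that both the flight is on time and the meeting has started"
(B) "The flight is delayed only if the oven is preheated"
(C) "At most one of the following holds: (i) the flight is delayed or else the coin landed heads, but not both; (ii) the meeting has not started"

3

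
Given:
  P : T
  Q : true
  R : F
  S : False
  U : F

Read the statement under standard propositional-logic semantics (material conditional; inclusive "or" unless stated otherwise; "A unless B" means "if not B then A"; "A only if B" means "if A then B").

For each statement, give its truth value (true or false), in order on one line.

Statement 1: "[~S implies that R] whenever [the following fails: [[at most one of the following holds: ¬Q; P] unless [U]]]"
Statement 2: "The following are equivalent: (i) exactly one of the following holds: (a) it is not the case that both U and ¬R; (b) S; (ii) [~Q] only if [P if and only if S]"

Statement 1 True; Statement 2 True

Statement 1: Formalization: not ((not Q nand P) or U) -> (not S -> R)

not Q = not True = False
not Q nand P = False nand True = True
(not Q nand P) or U = True or False = True
not ((not Q nand P) or U) = not True = False
not S = not False = True
not S -> R = True -> False = False
not ((not Q nand P) or U) -> (not S -> R) = False -> False = True
Hence Statement 1 is true.

Statement 2: Formalization: ((U nand not R) xor S) iff (not Q -> (P iff S))

not R = not False = True
U nand not R = False nand True = True
(U nand not R) xor S = True xor False = True
not Q = not True = False
P iff S = True iff False = False
not Q -> (P iff S) = False -> False = True
((U nand not R) xor S) iff (not Q -> (P iff S)) = True iff True = True
Hence Statement 2 is true.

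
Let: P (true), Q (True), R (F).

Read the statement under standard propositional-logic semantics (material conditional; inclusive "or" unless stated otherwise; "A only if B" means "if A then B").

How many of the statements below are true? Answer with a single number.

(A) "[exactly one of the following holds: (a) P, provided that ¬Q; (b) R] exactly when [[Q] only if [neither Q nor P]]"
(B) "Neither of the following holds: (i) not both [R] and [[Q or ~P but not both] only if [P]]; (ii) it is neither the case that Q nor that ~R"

0

(A): This is ((~Q -> P) xor R) <-> (Q -> (Q nor P)).

~Q = ~T = F
~Q -> P = F -> T = T
(~Q -> P) xor R = T xor F = T
Q nor P = T nor T = F
Q -> (Q nor P) = T -> F = F
((~Q -> P) xor R) <-> (Q -> (Q nor P)) = T <-> F = F
Thus (A) is false.

(B): Formalization: (R nand ((Q xor ~P) -> P)) nor (Q nor ~R)

~P = ~T = F
Q xor ~P = T xor F = T
(Q xor ~P) -> P = T -> T = T
R nand ((Q xor ~P) -> P) = F nand T = T
~R = ~F = T
Q nor ~R = T nor T = F
(R nand ((Q xor ~P) -> P)) nor (Q nor ~R) = T nor F = F
Thus (B) is false.

Count: 0.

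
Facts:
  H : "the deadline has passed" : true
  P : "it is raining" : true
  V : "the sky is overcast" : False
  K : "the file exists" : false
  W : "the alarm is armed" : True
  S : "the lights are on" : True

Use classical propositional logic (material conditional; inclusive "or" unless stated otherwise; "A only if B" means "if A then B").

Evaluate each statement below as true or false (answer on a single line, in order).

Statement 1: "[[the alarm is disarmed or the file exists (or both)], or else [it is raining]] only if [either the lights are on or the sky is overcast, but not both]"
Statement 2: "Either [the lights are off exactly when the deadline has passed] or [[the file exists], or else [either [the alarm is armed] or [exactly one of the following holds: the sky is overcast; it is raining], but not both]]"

Statement 1 T; Statement 2 F

Statement 1: Formalization: ((not W or K) or P) -> (S xor V)

not W = not True = False
not W or K = False or False = False
(not W or K) or P = False or True = True
S xor V = True xor False = True
((not W or K) or P) -> (S xor V) = True -> True = True
Thus Statement 1 is true.

Statement 2: This is (not S iff H) or (K or (W xor (V xor P))).

not S = not True = False
not S iff H = False iff True = False
V xor P = False xor True = True
W xor (V xor P) = True xor True = False
K or (W xor (V xor P)) = False or False = False
(not S iff H) or (K or (W xor (V xor P))) = False or False = False
Thus Statement 2 is false.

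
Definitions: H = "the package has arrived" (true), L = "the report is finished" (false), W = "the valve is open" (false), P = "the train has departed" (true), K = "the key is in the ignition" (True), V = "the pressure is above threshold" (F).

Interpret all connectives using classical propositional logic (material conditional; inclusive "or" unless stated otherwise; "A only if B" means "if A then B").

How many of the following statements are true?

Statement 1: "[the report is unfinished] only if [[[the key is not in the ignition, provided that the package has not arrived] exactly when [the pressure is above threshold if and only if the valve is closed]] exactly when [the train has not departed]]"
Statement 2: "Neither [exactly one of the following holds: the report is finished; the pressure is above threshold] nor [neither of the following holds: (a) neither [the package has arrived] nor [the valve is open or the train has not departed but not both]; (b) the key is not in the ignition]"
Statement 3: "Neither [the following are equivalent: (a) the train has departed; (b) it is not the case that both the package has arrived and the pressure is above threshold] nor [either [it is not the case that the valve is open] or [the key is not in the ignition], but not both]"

1

Statement 1: This is ~L -> (((~H -> ~K) <-> (V <-> ~W)) <-> ~P).

~L = ~F = T
~H = ~T = F
~K = ~T = F
~H -> ~K = F -> F = T
~W = ~F = T
V <-> ~W = F <-> T = F
(~H -> ~K) <-> (V <-> ~W) = T <-> F = F
~P = ~T = F
((~H -> ~K) <-> (V <-> ~W)) <-> ~P = F <-> F = T
~L -> (((~H -> ~K) <-> (V <-> ~W)) <-> ~P) = T -> T = T
Thus Statement 1 is true.

Statement 2: Formalization: (L xor V) nor ((H nor (W xor ~P)) nor ~K)

L xor V = F xor F = F
~P = ~T = F
W xor ~P = F xor F = F
H nor (W xor ~P) = T nor F = F
~K = ~T = F
(H nor (W xor ~P)) nor ~K = F nor F = T
(L xor V) nor ((H nor (W xor ~P)) nor ~K) = F nor T = F
So Statement 2 is false.

Statement 3: This is (P <-> (H nand V)) nor (~W xor ~K).

H nand V = T nand F = T
P <-> (H nand V) = T <-> T = T
~W = ~F = T
~K = ~T = F
~W xor ~K = T xor F = T
(P <-> (H nand V)) nor (~W xor ~K) = T nor T = F
So Statement 3 is false.

True statements: 1 (Statement 1).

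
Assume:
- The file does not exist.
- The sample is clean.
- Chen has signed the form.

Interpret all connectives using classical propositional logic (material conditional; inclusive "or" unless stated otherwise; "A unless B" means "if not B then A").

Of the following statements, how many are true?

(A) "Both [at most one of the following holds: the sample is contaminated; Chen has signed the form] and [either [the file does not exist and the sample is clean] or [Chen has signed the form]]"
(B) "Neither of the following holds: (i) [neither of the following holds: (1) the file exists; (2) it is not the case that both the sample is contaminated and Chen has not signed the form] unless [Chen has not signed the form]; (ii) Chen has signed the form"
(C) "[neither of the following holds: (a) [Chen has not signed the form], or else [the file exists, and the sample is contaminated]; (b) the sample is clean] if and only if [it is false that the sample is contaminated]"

Let Q = "the sample is contaminated" (F), R = "Chen has signed the form" (T), P = "the file exists" (F).

(A): Parsed as (Q nand R) & ((~P & ~Q) | R)

Q nand R = F nand T = T
~P = ~F = T
~Q = ~F = T
~P & ~Q = T & T = T
(~P & ~Q) | R = T | T = T
(Q nand R) & ((~P & ~Q) | R) = T & T = T
Thus (A) is true.

(B): Parsed as ((P nor (Q nand ~R)) | ~R) nor R

~R = ~T = F
Q nand ~R = F nand F = T
P nor (Q nand ~R) = F nor T = F
~R = ~T = F
(P nor (Q nand ~R)) | ~R = F | F = F
((P nor (Q nand ~R)) | ~R) nor R = F nor T = F
So (B) is false.

(C): This is ((~R | (P & Q)) nor ~Q) <-> ~Q.

~R = ~T = F
P & Q = F & F = F
~R | (P & Q) = F | F = F
~Q = ~F = T
(~R | (P & Q)) nor ~Q = F nor T = F
~Q = ~F = T
((~R | (P & Q)) nor ~Q) <-> ~Q = F <-> T = F
Thus (C) is false.

True statements: 1 ((A)).

1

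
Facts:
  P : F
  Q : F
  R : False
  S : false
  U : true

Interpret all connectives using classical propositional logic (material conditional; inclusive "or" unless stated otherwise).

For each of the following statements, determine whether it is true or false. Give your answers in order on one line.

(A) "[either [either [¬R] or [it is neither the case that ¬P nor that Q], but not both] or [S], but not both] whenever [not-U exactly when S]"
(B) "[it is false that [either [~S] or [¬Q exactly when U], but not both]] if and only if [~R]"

(A): Formalization: (¬U ↔ S) → ((¬R ⊕ (¬P ↓ Q)) ⊕ S)

¬U = ¬T = F
¬U ↔ S = F ↔ F = T
¬R = ¬F = T
¬P = ¬F = T
¬P ↓ Q = T ↓ F = F
¬R ⊕ (¬P ↓ Q) = T ⊕ F = T
(¬R ⊕ (¬P ↓ Q)) ⊕ S = T ⊕ F = T
(¬U ↔ S) → ((¬R ⊕ (¬P ↓ Q)) ⊕ S) = T → T = T
Hence (A) is true.

(B): This is ¬(¬S ⊕ (¬Q ↔ U)) ↔ ¬R.

¬S = ¬F = T
¬Q = ¬F = T
¬Q ↔ U = T ↔ T = T
¬S ⊕ (¬Q ↔ U) = T ⊕ T = F
¬(¬S ⊕ (¬Q ↔ U)) = ¬F = T
¬R = ¬F = T
¬(¬S ⊕ (¬Q ↔ U)) ↔ ¬R = T ↔ T = T
Thus (B) is true.

(A) True, (B) True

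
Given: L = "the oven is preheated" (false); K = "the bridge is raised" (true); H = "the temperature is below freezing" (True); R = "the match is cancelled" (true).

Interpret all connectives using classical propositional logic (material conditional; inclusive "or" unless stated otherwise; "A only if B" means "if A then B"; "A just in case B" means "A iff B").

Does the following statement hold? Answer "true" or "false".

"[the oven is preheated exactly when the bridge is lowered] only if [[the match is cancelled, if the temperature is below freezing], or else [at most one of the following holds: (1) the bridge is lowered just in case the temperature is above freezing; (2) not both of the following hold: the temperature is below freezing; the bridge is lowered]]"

This is (L ↔ ¬K) → ((H → R) ∨ ((¬K ↔ ¬H) ↑ (H ↑ ¬K))).

¬K = ¬T = F
L ↔ ¬K = F ↔ F = T
H → R = T → T = T
¬K = ¬T = F
¬H = ¬T = F
¬K ↔ ¬H = F ↔ F = T
¬K = ¬T = F
H ↑ ¬K = T ↑ F = T
(¬K ↔ ¬H) ↑ (H ↑ ¬K) = T ↑ T = F
(H → R) ∨ ((¬K ↔ ¬H) ↑ (H ↑ ¬K)) = T ∨ F = T
(L ↔ ¬K) → ((H → R) ∨ ((¬K ↔ ¬H) ↑ (H ↑ ¬K))) = T → T = T

True.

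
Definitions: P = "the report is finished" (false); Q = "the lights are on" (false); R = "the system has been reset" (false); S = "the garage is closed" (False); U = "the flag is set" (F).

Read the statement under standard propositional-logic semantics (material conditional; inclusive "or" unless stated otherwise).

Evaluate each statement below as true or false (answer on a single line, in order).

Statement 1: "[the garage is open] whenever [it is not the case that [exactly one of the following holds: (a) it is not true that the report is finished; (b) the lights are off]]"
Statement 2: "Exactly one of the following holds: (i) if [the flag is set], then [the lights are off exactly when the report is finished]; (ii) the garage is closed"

Statement 1 T; Statement 2 T

Statement 1: Parsed as ~(~P xor ~Q) -> ~S

~P = ~F = T
~Q = ~F = T
~P xor ~Q = T xor T = F
~(~P xor ~Q) = ~F = T
~S = ~F = T
~(~P xor ~Q) -> ~S = T -> T = T
Hence Statement 1 is true.

Statement 2: Formalization: (U -> (~Q <-> P)) xor S

~Q = ~F = T
~Q <-> P = T <-> F = F
U -> (~Q <-> P) = F -> F = T
(U -> (~Q <-> P)) xor S = T xor F = T
Hence Statement 2 is true.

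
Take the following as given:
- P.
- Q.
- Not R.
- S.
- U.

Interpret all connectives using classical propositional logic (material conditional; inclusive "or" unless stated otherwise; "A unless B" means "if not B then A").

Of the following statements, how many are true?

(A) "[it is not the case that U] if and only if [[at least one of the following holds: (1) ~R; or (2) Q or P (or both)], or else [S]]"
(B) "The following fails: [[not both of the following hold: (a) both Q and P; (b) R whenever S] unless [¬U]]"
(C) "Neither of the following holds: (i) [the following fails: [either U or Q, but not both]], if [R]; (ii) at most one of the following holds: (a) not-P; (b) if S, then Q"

0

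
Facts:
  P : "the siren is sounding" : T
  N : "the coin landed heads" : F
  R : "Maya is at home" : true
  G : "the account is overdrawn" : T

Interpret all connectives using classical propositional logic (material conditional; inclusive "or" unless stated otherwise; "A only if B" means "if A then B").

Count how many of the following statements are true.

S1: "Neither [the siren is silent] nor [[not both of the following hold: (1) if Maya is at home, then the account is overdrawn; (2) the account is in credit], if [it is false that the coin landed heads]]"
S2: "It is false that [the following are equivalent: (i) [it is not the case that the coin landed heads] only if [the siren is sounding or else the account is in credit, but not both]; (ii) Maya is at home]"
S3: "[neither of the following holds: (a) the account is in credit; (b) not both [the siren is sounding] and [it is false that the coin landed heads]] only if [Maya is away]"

S1: This is ~P nor (~N -> ((R -> G) nand ~G)).

~P = ~T = F
~N = ~F = T
R -> G = T -> T = T
~G = ~T = F
(R -> G) nand ~G = T nand F = T
~N -> ((R -> G) nand ~G) = T -> T = T
~P nor (~N -> ((R -> G) nand ~G)) = F nor T = F
Thus S1 is false.

S2: In symbols: ~((~N -> (P xor ~G)) <-> R)

~N = ~F = T
~G = ~T = F
P xor ~G = T xor F = T
~N -> (P xor ~G) = T -> T = T
(~N -> (P xor ~G)) <-> R = T <-> T = T
~((~N -> (P xor ~G)) <-> R) = ~T = F
So S2 is false.

S3: This is (~G nor (P nand ~N)) -> ~R.

~G = ~T = F
~N = ~F = T
P nand ~N = T nand T = F
~G nor (P nand ~N) = F nor F = T
~R = ~T = F
(~G nor (P nand ~N)) -> ~R = T -> F = F
Thus S3 is false.

True statements: 0 (none).

0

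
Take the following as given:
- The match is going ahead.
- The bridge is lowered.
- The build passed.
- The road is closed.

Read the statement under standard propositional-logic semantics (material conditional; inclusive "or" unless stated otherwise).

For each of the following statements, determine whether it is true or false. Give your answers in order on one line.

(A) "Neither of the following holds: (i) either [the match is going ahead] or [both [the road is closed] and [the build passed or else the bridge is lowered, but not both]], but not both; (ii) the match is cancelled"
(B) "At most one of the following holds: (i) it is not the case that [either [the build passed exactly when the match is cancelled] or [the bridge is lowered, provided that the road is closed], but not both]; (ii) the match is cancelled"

Let P = "the match is cancelled" (False), S = "the road is closed" (True), R = "the build passed" (True), Q = "the bridge is raised" (False).

(A): Parsed as (not P xor (S and (R xor not Q))) nor P

not P = not False = True
not Q = not False = True
R xor not Q = True xor True = False
S and (R xor not Q) = True and False = False
not P xor (S and (R xor not Q)) = True xor False = True
(not P xor (S and (R xor not Q))) nor P = True nor False = False
So (A) is false.

(B): Formalization: not ((R iff P) xor (S -> not Q)) nand P

R iff P = True iff False = False
not Q = not False = True
S -> not Q = True -> True = True
(R iff P) xor (S -> not Q) = False xor True = True
not ((R iff P) xor (S -> not Q)) = not True = False
not ((R iff P) xor (S -> not Q)) nand P = False nand False = True
Thus (B) is true.

(A) F / (B) T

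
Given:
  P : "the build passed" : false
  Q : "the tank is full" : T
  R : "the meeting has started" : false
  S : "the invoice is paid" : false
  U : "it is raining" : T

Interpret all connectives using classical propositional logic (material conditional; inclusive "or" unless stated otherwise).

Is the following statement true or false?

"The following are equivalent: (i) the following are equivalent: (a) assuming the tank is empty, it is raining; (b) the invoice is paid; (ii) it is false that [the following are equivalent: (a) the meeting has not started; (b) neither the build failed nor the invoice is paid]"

False.

This is ((~Q -> U) <-> S) <-> ~(~R <-> (~P nor S)).

~Q = ~T = F
~Q -> U = F -> T = T
(~Q -> U) <-> S = T <-> F = F
~R = ~F = T
~P = ~F = T
~P nor S = T nor F = F
~R <-> (~P nor S) = T <-> F = F
~(~R <-> (~P nor S)) = ~F = T
((~Q -> U) <-> S) <-> ~(~R <-> (~P nor S)) = F <-> T = F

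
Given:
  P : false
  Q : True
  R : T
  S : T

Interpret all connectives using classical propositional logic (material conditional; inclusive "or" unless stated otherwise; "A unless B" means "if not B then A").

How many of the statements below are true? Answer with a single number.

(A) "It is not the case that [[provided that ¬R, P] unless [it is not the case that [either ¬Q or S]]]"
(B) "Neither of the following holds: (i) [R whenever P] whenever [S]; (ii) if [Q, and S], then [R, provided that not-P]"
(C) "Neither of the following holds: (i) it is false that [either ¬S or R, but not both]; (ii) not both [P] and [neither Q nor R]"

(A): Formalization: not ((not R -> P) or not (not Q or S))

not R = not True = False
not R -> P = False -> False = True
not Q = not True = False
not Q or S = False or True = True
not (not Q or S) = not True = False
(not R -> P) or not (not Q or S) = True or False = True
not ((not R -> P) or not (not Q or S)) = not True = False
Thus (A) is false.

(B): In symbols: (S -> (P -> R)) nor ((Q and S) -> (not P -> R))

P -> R = False -> True = True
S -> (P -> R) = True -> True = True
Q and S = True and True = True
not P = not False = True
not P -> R = True -> True = True
(Q and S) -> (not P -> R) = True -> True = True
(S -> (P -> R)) nor ((Q and S) -> (not P -> R)) = True nor True = False
Thus (B) is false.

(C): This is not (not S xor R) nor (P nand (Q nor R)).

not S = not True = False
not S xor R = False xor True = True
not (not S xor R) = not True = False
Q nor R = True nor True = False
P nand (Q nor R) = False nand False = True
not (not S xor R) nor (P nand (Q nor R)) = False nor True = False
Hence (C) is false.

Count: 0.

0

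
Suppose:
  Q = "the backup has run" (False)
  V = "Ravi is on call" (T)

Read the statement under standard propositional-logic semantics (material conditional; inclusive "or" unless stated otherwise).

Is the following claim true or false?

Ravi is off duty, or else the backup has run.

Formalization: ~V | Q

~V = ~T = F
~V | Q = F | F = F

The statement is false.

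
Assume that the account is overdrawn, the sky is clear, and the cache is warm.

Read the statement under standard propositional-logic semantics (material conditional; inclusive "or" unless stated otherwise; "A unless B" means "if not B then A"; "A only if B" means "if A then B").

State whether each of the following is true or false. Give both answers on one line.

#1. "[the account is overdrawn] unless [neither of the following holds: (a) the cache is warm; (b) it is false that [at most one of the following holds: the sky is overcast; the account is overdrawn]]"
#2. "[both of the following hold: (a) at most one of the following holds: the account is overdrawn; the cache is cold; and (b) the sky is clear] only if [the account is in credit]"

#1 T; #2 F

Let U = "the account is overdrawn" (T), G = "the cache is warm" (T), D = "the sky is overcast" (F).

#1: Parsed as U | (G nor ~(D nand U))

D nand U = F nand T = T
~(D nand U) = ~T = F
G nor ~(D nand U) = T nor F = F
U | (G nor ~(D nand U)) = T | F = T
Hence #1 is true.

#2: In symbols: ((U nand ~G) & ~D) -> ~U

~G = ~T = F
U nand ~G = T nand F = T
~D = ~F = T
(U nand ~G) & ~D = T & T = T
~U = ~T = F
((U nand ~G) & ~D) -> ~U = T -> F = F
Hence #2 is false.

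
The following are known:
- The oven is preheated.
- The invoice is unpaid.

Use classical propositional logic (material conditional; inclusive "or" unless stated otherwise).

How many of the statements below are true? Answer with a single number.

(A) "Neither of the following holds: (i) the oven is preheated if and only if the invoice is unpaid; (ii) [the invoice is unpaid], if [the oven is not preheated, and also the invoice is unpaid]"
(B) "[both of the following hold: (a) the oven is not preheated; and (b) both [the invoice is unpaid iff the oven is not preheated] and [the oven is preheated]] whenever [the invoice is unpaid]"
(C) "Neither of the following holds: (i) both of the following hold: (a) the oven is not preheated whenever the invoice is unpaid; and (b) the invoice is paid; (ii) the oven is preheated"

0

Let H = "the oven is preheated" (T), M = "the invoice is paid" (F).

(A): In symbols: (H ↔ ¬M) ↓ ((¬H ∧ ¬M) → ¬M)

¬M = ¬F = T
H ↔ ¬M = T ↔ T = T
¬H = ¬T = F
¬M = ¬F = T
¬H ∧ ¬M = F ∧ T = F
¬M = ¬F = T
(¬H ∧ ¬M) → ¬M = F → T = T
(H ↔ ¬M) ↓ ((¬H ∧ ¬M) → ¬M) = T ↓ T = F
Hence (A) is false.

(B): This is ¬M → (¬H ∧ ((¬M ↔ ¬H) ∧ H)).

¬M = ¬F = T
¬H = ¬T = F
¬M = ¬F = T
¬H = ¬T = F
¬M ↔ ¬H = T ↔ F = F
(¬M ↔ ¬H) ∧ H = F ∧ T = F
¬H ∧ ((¬M ↔ ¬H) ∧ H) = F ∧ F = F
¬M → (¬H ∧ ((¬M ↔ ¬H) ∧ H)) = T → F = F
Hence (B) is false.

(C): Parsed as ((¬M → ¬H) ∧ M) ↓ H

¬M = ¬F = T
¬H = ¬T = F
¬M → ¬H = T → F = F
(¬M → ¬H) ∧ M = F ∧ F = F
((¬M → ¬H) ∧ M) ↓ H = F ↓ T = F
Thus (C) is false.

0 of the 3 statements are true (none).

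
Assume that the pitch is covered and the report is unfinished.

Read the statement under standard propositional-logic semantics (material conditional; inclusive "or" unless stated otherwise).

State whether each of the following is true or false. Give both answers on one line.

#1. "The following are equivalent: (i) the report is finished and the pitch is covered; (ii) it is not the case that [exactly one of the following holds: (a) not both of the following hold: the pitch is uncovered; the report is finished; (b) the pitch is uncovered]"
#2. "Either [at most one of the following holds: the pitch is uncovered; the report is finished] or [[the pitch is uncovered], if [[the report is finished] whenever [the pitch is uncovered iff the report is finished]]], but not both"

Let W = "the report is finished" (F), L = "the pitch is covered" (T).

#1: In symbols: (W & L) <-> ~((~L nand W) xor ~L)

W & L = F & T = F
~L = ~T = F
~L nand W = F nand F = T
~L = ~T = F
(~L nand W) xor ~L = T xor F = T
~((~L nand W) xor ~L) = ~T = F
(W & L) <-> ~((~L nand W) xor ~L) = F <-> F = T
Hence #1 is true.

#2: This is (~L nand W) xor (((~L <-> W) -> W) -> ~L).

~L = ~T = F
~L nand W = F nand F = T
~L = ~T = F
~L <-> W = F <-> F = T
(~L <-> W) -> W = T -> F = F
~L = ~T = F
((~L <-> W) -> W) -> ~L = F -> F = T
(~L nand W) xor (((~L <-> W) -> W) -> ~L) = T xor T = F
Hence #2 is false.

#1 True; #2 False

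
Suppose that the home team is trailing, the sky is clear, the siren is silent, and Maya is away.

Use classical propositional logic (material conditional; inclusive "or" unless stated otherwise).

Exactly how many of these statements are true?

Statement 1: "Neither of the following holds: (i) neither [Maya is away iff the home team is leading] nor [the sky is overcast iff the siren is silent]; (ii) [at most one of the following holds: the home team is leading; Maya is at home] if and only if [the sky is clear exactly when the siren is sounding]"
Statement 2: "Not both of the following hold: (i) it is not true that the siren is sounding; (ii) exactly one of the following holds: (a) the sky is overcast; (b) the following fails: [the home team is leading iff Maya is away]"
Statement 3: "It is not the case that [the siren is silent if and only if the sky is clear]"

Let S = "Maya is at home" (False), P = "the home team is leading" (False), Q = "the sky is overcast" (False), R = "the siren is sounding" (False).

Statement 1: Parsed as ((not S iff P) nor (Q iff not R)) nor ((P nand S) iff (not Q iff R))

not S = not False = True
not S iff P = True iff False = False
not R = not False = True
Q iff not R = False iff True = False
(not S iff P) nor (Q iff not R) = False nor False = True
P nand S = False nand False = True
not Q = not False = True
not Q iff R = True iff False = False
(P nand S) iff (not Q iff R) = True iff False = False
((not S iff P) nor (Q iff not R)) nor ((P nand S) iff (not Q iff R)) = True nor False = False
Hence Statement 1 is false.

Statement 2: Parsed as not R nand (Q xor not (P iff not S))

not R = not False = True
not S = not False = True
P iff not S = False iff True = False
not (P iff not S) = not False = True
Q xor not (P iff not S) = False xor True = True
not R nand (Q xor not (P iff not S)) = True nand True = False
So Statement 2 is false.

Statement 3: This is not (not R iff not Q).

not R = not False = True
not Q = not False = True
not R iff not Q = True iff True = True
not (not R iff not Q) = not True = False
So Statement 3 is false.

0 of the 3 statements are true (none).

0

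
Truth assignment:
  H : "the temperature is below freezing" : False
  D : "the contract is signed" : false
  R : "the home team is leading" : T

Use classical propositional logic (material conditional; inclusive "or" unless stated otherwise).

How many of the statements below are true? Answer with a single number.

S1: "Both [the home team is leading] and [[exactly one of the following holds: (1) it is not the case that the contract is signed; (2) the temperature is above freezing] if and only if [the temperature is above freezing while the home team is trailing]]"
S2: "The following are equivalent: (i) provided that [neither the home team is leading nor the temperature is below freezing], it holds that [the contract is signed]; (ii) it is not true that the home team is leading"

S1: Parsed as R & ((~D xor ~H) <-> (~H & ~R))

~D = ~F = T
~H = ~F = T
~D xor ~H = T xor T = F
~H = ~F = T
~R = ~T = F
~H & ~R = T & F = F
(~D xor ~H) <-> (~H & ~R) = F <-> F = T
R & ((~D xor ~H) <-> (~H & ~R)) = T & T = T
So S1 is true.

S2: Formalization: ((R nor H) -> D) <-> ~R

R nor H = T nor F = F
(R nor H) -> D = F -> F = T
~R = ~T = F
((R nor H) -> D) <-> ~R = T <-> F = F
Thus S2 is false.

1 of the 2 statements is true (S1).

1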